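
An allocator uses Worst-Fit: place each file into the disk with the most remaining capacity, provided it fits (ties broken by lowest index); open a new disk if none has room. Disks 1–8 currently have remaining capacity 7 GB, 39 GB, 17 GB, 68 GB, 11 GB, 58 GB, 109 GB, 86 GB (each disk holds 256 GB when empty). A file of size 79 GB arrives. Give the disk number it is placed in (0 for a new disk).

7

Disks with room: disk 7 (109 GB), disk 8 (86 GB).
Most room is disk 7 with 109 GB free.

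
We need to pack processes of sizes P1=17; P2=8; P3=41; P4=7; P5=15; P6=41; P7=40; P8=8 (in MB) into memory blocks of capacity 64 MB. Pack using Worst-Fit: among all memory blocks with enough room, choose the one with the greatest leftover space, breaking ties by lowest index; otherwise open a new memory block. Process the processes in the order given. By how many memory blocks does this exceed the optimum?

1

Worst-Fit: [17,8,7,15] [41] [41] [40,8] → 4 memory blocks.
Total size 177 MB; any packing needs at least ⌈177/64⌉ = 3 memory blocks.
An optimal packing achieves that bound: [41,17] [41,15,8] [40,8,7] → 3 memory blocks.
Excess: 4 − 3 = 1.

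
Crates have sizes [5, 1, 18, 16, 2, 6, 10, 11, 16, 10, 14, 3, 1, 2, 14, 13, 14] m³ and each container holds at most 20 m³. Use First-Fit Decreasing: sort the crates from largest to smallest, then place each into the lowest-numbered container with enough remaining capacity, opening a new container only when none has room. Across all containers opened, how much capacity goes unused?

Sorted descending: 18, 16, 16, 14, 14, 14, 13, 11, 10, 10, 6, 5, 3, 2, 2, 1, 1.
18 m³ → container 1 (remaining 2 m³)
16 m³ → container 2 (remaining 4 m³)
16 m³ → container 3 (remaining 4 m³)
14 m³ → container 4 (remaining 6 m³)
14 m³ → container 5 (remaining 6 m³)
14 m³ → container 6 (remaining 6 m³)
13 m³ → container 7 (remaining 7 m³)
11 m³ → container 8 (remaining 9 m³)
10 m³ → container 9 (remaining 10 m³)
10 m³ → container 9 (remaining 0 m³)
6 m³ → container 4 (remaining 0 m³)
5 m³ → container 5 (remaining 1 m³)
3 m³ → container 2 (remaining 1 m³)
2 m³ → container 1 (remaining 0 m³)
2 m³ → container 3 (remaining 2 m³)
1 m³ → container 2 (remaining 0 m³)
1 m³ → container 3 (remaining 1 m³)
9 containers × 20 m³ = 180 m³; used 156 m³; unused 24 m³.

24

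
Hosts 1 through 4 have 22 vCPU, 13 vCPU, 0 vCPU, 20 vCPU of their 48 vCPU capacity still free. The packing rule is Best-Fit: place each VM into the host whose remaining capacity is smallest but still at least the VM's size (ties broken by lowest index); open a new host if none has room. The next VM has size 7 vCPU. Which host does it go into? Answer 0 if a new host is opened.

2

Hosts with room: host 1 (22 vCPU), host 2 (13 vCPU), host 4 (20 vCPU).
Tightest fit is host 2 with 13 vCPU free.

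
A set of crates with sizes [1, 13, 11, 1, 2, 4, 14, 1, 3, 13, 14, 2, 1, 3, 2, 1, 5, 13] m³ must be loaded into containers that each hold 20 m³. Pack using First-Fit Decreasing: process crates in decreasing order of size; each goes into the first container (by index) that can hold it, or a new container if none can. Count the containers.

6

Sorted descending: 14, 14, 13, 13, 13, 11, 5, 4, 3, 3, 2, 2, 2, 1, 1, 1, 1, 1.
14 m³ → container 1 (remaining 6 m³)
14 m³ → container 2 (remaining 6 m³)
13 m³ → container 3 (remaining 7 m³)
13 m³ → container 4 (remaining 7 m³)
13 m³ → container 5 (remaining 7 m³)
11 m³ → container 6 (remaining 9 m³)
5 m³ → container 1 (remaining 1 m³)
4 m³ → container 2 (remaining 2 m³)
3 m³ → container 3 (remaining 4 m³)
3 m³ → container 3 (remaining 1 m³)
2 m³ → container 2 (remaining 0 m³)
2 m³ → container 4 (remaining 5 m³)
2 m³ → container 4 (remaining 3 m³)
1 m³ → container 1 (remaining 0 m³)
1 m³ → container 3 (remaining 0 m³)
1 m³ → container 4 (remaining 2 m³)
1 m³ → container 4 (remaining 1 m³)
1 m³ → container 4 (remaining 0 m³)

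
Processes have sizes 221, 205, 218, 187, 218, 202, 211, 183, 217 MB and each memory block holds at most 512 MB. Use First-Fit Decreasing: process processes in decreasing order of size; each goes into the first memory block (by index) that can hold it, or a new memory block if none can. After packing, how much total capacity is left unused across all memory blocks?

Sorted descending: 221, 218, 218, 217, 211, 205, 202, 187, 183.
memory block 1: place 221 MB, 291 MB left
memory block 1: place 218 MB, 73 MB left
memory block 2: place 218 MB, 294 MB left
memory block 2: place 217 MB, 77 MB left
memory block 3: place 211 MB, 301 MB left
memory block 3: place 205 MB, 96 MB left
memory block 4: place 202 MB, 310 MB left
memory block 4: place 187 MB, 123 MB left
memory block 5: place 183 MB, 329 MB left
5 memory blocks × 512 MB = 2560 MB; used 1862 MB; unused 698 MB.

698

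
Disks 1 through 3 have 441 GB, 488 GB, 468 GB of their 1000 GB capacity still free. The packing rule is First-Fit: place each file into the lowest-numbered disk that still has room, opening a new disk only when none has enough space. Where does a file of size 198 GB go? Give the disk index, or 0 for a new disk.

Disks with room: disk 1 (441 GB), disk 2 (488 GB), disk 3 (468 GB).
The first with room is disk 1.

1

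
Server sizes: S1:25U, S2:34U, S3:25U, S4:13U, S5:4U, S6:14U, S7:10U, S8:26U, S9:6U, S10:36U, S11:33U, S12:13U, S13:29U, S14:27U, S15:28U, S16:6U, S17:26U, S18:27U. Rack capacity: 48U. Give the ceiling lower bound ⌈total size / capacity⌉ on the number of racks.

Total size = 25 + 34 + 25 + 13 + 4 + 14 + 10 + 26 + 6 + 36 + 33 + 13 + 29 + 27 + 28 + 6 + 26 + 27 = 382U.
⌈382 / 48⌉ = 8.

8 racks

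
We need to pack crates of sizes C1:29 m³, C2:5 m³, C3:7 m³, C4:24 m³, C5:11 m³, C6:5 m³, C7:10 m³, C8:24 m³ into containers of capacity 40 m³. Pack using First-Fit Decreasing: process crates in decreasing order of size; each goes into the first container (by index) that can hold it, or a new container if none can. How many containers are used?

Sorted descending: 29, 24, 24, 11, 10, 7, 5, 5.
container 1: place 29 m³, 11 m³ left
container 2: place 24 m³, 16 m³ left
container 3: place 24 m³, 16 m³ left
container 1: place 11 m³, 0 m³ left
container 2: place 10 m³, 6 m³ left
container 3: place 7 m³, 9 m³ left
container 2: place 5 m³, 1 m³ left
container 3: place 5 m³, 4 m³ left

3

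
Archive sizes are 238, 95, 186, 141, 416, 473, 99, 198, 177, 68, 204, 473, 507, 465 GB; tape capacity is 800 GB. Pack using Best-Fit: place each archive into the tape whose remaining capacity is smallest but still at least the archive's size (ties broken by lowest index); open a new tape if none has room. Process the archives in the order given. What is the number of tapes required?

Put 238 GB in tape 1; 562 GB remain.
Put 95 GB in tape 1; 467 GB remain.
Put 186 GB in tape 1; 281 GB remain.
Put 141 GB in tape 1; 140 GB remain.
Put 416 GB in tape 2; 384 GB remain.
Put 473 GB in tape 3; 327 GB remain.
Put 99 GB in tape 1; 41 GB remain.
Put 198 GB in tape 3; 129 GB remain.
Put 177 GB in tape 2; 207 GB remain.
Put 68 GB in tape 3; 61 GB remain.
Put 204 GB in tape 2; 3 GB remain.
Put 473 GB in tape 4; 327 GB remain.
Put 507 GB in tape 5; 293 GB remain.
Put 465 GB in tape 6; 335 GB remain.

6 tapes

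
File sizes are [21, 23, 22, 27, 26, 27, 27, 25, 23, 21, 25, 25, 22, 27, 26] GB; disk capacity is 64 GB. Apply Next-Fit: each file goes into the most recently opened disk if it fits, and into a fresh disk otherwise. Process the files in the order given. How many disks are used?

21 GB → disk 1 (remaining 43 GB)
23 GB → disk 1 (remaining 20 GB)
22 GB → disk 2 (remaining 42 GB)
27 GB → disk 2 (remaining 15 GB)
26 GB → disk 3 (remaining 38 GB)
27 GB → disk 3 (remaining 11 GB)
27 GB → disk 4 (remaining 37 GB)
25 GB → disk 4 (remaining 12 GB)
23 GB → disk 5 (remaining 41 GB)
21 GB → disk 5 (remaining 20 GB)
25 GB → disk 6 (remaining 39 GB)
25 GB → disk 6 (remaining 14 GB)
22 GB → disk 7 (remaining 42 GB)
27 GB → disk 7 (remaining 15 GB)
26 GB → disk 8 (remaining 38 GB)
Final disks: [21,23] [22,27] [26,27] [27,25] [23,21] [25,25] [22,27] [26].

8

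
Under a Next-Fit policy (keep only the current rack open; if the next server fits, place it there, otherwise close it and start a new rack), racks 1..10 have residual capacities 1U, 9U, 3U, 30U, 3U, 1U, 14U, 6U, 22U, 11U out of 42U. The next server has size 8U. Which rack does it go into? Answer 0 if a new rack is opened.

10

Next-Fit only looks at rack 10, which has 11U free.
8U fits there.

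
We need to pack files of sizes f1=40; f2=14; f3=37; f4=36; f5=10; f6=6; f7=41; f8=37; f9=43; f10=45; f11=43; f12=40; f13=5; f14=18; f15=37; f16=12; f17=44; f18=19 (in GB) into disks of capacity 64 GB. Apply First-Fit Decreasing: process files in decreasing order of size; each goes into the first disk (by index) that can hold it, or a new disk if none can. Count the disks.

11

Sorted descending: 45, 44, 43, 43, 41, 40, 40, 37, 37, 37, 36, 19, 18, 14, 12, 10, 6, 5.
disk 1: place 45 GB, 19 GB left
disk 2: place 44 GB, 20 GB left
disk 3: place 43 GB, 21 GB left
disk 4: place 43 GB, 21 GB left
disk 5: place 41 GB, 23 GB left
disk 6: place 40 GB, 24 GB left
disk 7: place 40 GB, 24 GB left
disk 8: place 37 GB, 27 GB left
disk 9: place 37 GB, 27 GB left
disk 10: place 37 GB, 27 GB left
disk 11: place 36 GB, 28 GB left
disk 1: place 19 GB, 0 GB left
disk 2: place 18 GB, 2 GB left
disk 3: place 14 GB, 7 GB left
disk 4: place 12 GB, 9 GB left
disk 5: place 10 GB, 13 GB left
disk 3: place 6 GB, 1 GB left
disk 4: place 5 GB, 4 GB left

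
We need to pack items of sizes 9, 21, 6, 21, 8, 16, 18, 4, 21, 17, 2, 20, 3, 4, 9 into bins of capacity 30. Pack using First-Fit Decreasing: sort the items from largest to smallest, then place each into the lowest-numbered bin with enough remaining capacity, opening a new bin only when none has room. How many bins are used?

Sorted descending: 21, 21, 21, 20, 18, 17, 16, 9, 9, 8, 6, 4, 4, 3, 2.
bin 1: place 21, 9 left
bin 2: place 21, 9 left
bin 3: place 21, 9 left
bin 4: place 20, 10 left
bin 5: place 18, 12 left
bin 6: place 17, 13 left
bin 7: place 16, 14 left
bin 1: place 9, 0 left
bin 2: place 9, 0 left
bin 3: place 8, 1 left
bin 4: place 6, 4 left
bin 4: place 4, 0 left
bin 5: place 4, 8 left
bin 5: place 3, 5 left
bin 5: place 2, 3 left

7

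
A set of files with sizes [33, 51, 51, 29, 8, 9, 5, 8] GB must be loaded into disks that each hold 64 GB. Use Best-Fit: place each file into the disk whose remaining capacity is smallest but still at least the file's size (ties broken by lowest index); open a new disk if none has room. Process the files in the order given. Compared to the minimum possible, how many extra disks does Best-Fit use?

Best-Fit: [33,29] [51,8,5] [51,9] [8] → 4 disks.
Total size 194 GB; any packing needs at least ⌈194/64⌉ = 4 disks.
So 4 is already optimal.

0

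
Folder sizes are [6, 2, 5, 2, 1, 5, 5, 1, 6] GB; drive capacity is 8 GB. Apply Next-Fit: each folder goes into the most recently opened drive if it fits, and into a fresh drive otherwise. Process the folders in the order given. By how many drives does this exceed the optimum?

0

Next-Fit: [6,2] [5,2,1] [5] [5,1] [6] → 5 drives.
Total size 33 GB; any packing needs at least ⌈33/8⌉ = 5 drives.
So 5 is already optimal.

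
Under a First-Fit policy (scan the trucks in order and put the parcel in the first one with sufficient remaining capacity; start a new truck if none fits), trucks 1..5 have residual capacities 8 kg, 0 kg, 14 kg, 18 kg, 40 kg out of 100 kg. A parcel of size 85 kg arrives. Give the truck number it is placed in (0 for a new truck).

0

No truck has ≥ 85 kg free, so a new truck is opened.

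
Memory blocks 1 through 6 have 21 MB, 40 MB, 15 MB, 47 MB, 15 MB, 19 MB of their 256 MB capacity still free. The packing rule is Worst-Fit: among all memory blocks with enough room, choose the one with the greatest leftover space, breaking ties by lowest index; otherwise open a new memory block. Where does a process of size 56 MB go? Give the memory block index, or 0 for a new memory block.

No memory block has ≥ 56 MB free, so a new memory block is opened.

0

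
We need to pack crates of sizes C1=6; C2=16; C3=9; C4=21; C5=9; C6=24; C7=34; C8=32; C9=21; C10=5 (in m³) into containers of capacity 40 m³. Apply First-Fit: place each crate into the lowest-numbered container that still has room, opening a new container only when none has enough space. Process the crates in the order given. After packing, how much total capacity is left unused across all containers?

63

container 1: place C1 (6 m³), 34 m³ left
container 1: place C2 (16 m³), 18 m³ left
container 1: place C3 (9 m³), 9 m³ left
container 2: place C4 (21 m³), 19 m³ left
container 1: place C5 (9 m³), 0 m³ left
container 3: place C6 (24 m³), 16 m³ left
container 4: place C7 (34 m³), 6 m³ left
container 5: place C8 (32 m³), 8 m³ left
container 6: place C9 (21 m³), 19 m³ left
container 2: place C10 (5 m³), 14 m³ left
6 containers × 40 m³ = 240 m³; used 177 m³; unused 63 m³.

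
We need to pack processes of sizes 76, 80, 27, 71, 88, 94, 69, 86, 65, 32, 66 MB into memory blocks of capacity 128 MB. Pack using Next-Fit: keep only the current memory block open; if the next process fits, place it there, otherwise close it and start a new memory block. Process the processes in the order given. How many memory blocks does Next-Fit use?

memory block 1: place 76 MB, 52 MB left
memory block 2: place 80 MB, 48 MB left
memory block 2: place 27 MB, 21 MB left
memory block 3: place 71 MB, 57 MB left
memory block 4: place 88 MB, 40 MB left
memory block 5: place 94 MB, 34 MB left
memory block 6: place 69 MB, 59 MB left
memory block 7: place 86 MB, 42 MB left
memory block 8: place 65 MB, 63 MB left
memory block 8: place 32 MB, 31 MB left
memory block 9: place 66 MB, 62 MB left
Final memory blocks: [76] [80,27] [71] [88] [94] [69] [86] [65,32] [66].

9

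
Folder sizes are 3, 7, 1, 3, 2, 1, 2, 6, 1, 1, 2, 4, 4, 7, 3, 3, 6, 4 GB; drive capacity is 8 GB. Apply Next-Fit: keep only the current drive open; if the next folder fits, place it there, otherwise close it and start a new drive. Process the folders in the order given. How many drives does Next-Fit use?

10

drive 1: place 3 GB, 5 GB left
drive 2: place 7 GB, 1 GB left
drive 2: place 1 GB, 0 GB left
drive 3: place 3 GB, 5 GB left
drive 3: place 2 GB, 3 GB left
drive 3: place 1 GB, 2 GB left
drive 3: place 2 GB, 0 GB left
drive 4: place 6 GB, 2 GB left
drive 4: place 1 GB, 1 GB left
drive 4: place 1 GB, 0 GB left
drive 5: place 2 GB, 6 GB left
drive 5: place 4 GB, 2 GB left
drive 6: place 4 GB, 4 GB left
drive 7: place 7 GB, 1 GB left
drive 8: place 3 GB, 5 GB left
drive 8: place 3 GB, 2 GB left
drive 9: place 6 GB, 2 GB left
drive 10: place 4 GB, 4 GB left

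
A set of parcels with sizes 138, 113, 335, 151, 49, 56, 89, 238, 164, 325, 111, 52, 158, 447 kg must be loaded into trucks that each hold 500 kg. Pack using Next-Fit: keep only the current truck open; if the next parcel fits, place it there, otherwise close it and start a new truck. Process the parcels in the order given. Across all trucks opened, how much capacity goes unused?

574

truck 1: place 138 kg, 362 kg left
truck 1: place 113 kg, 249 kg left
truck 2: place 335 kg, 165 kg left
truck 2: place 151 kg, 14 kg left
truck 3: place 49 kg, 451 kg left
truck 3: place 56 kg, 395 kg left
truck 3: place 89 kg, 306 kg left
truck 3: place 238 kg, 68 kg left
truck 4: place 164 kg, 336 kg left
truck 4: place 325 kg, 11 kg left
truck 5: place 111 kg, 389 kg left
truck 5: place 52 kg, 337 kg left
truck 5: place 158 kg, 179 kg left
truck 6: place 447 kg, 53 kg left
6 trucks × 500 kg = 3000 kg; used 2426 kg; unused 574 kg.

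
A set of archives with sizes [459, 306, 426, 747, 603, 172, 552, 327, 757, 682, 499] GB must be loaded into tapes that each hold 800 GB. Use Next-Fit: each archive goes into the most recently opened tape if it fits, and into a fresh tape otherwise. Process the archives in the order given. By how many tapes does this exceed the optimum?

Next-Fit: [459,306] [426] [747] [603,172] [552] [327] [757] [682] [499] → 9 tapes.
8 archives exceed 400 GB (half the capacity), and no two of those can share a tape, so at least 8 tapes are needed.
An optimal packing achieves that bound: [757] [747] [682] [603,172] [552] [499] [459,327] [426,306] → 8 tapes.
Excess: 9 − 8 = 1.

1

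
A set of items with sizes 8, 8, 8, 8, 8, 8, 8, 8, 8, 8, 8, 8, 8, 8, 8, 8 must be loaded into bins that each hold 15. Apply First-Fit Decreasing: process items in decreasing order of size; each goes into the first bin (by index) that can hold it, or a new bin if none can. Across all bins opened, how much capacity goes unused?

112

Sorted descending: 8, 8, 8, 8, 8, 8, 8, 8, 8, 8, 8, 8, 8, 8, 8, 8.
8 → bin 1 (remaining 7)
8 → bin 2 (remaining 7)
8 → bin 3 (remaining 7)
8 → bin 4 (remaining 7)
8 → bin 5 (remaining 7)
8 → bin 6 (remaining 7)
8 → bin 7 (remaining 7)
8 → bin 8 (remaining 7)
8 → bin 9 (remaining 7)
8 → bin 10 (remaining 7)
8 → bin 11 (remaining 7)
8 → bin 12 (remaining 7)
8 → bin 13 (remaining 7)
8 → bin 14 (remaining 7)
8 → bin 15 (remaining 7)
8 → bin 16 (remaining 7)
16 bins × 15 = 240; used 128; unused 112.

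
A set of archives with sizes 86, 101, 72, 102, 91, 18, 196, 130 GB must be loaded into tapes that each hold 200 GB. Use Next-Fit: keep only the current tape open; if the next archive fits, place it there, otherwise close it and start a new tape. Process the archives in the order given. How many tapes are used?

tape 1: place 86 GB, 114 GB left
tape 1: place 101 GB, 13 GB left
tape 2: place 72 GB, 128 GB left
tape 2: place 102 GB, 26 GB left
tape 3: place 91 GB, 109 GB left
tape 3: place 18 GB, 91 GB left
tape 4: place 196 GB, 4 GB left
tape 5: place 130 GB, 70 GB left

5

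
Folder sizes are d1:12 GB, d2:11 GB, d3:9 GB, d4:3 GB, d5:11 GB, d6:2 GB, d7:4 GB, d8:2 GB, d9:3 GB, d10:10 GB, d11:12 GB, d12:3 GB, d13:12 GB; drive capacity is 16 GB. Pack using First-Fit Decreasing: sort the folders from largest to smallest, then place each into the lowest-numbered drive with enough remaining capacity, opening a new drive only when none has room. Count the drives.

Sorted descending: 12, 12, 12, 11, 11, 10, 9, 4, 3, 3, 3, 2, 2.
12 GB → drive 1 (remaining 4 GB)
12 GB → drive 2 (remaining 4 GB)
12 GB → drive 3 (remaining 4 GB)
11 GB → drive 4 (remaining 5 GB)
11 GB → drive 5 (remaining 5 GB)
10 GB → drive 6 (remaining 6 GB)
9 GB → drive 7 (remaining 7 GB)
4 GB → drive 1 (remaining 0 GB)
3 GB → drive 2 (remaining 1 GB)
3 GB → drive 3 (remaining 1 GB)
3 GB → drive 4 (remaining 2 GB)
2 GB → drive 4 (remaining 0 GB)
2 GB → drive 5 (remaining 3 GB)

7 drives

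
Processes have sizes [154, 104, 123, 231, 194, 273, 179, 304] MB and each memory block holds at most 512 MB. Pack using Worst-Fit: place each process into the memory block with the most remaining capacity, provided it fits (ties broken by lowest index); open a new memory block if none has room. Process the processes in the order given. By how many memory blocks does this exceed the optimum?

Worst-Fit: [154,104,123] [231,194] [273,179] [304] → 4 memory blocks.
Total size 1562 MB; any packing needs at least ⌈1562/512⌉ = 4 memory blocks.
So 4 is already optimal.

0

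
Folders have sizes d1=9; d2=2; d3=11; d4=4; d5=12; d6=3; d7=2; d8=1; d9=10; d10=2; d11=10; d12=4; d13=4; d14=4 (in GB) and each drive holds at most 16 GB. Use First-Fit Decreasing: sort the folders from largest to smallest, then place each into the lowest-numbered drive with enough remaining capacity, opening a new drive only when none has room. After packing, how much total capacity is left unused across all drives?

Sorted descending: 12, 11, 10, 10, 9, 4, 4, 4, 4, 3, 2, 2, 2, 1.
drive 1: place 12 GB, 4 GB left
drive 2: place 11 GB, 5 GB left
drive 3: place 10 GB, 6 GB left
drive 4: place 10 GB, 6 GB left
drive 5: place 9 GB, 7 GB left
drive 1: place 4 GB, 0 GB left
drive 2: place 4 GB, 1 GB left
drive 3: place 4 GB, 2 GB left
drive 4: place 4 GB, 2 GB left
drive 5: place 3 GB, 4 GB left
drive 3: place 2 GB, 0 GB left
drive 4: place 2 GB, 0 GB left
drive 5: place 2 GB, 2 GB left
drive 2: place 1 GB, 0 GB left
5 drives × 16 GB = 80 GB; used 78 GB; unused 2 GB.

2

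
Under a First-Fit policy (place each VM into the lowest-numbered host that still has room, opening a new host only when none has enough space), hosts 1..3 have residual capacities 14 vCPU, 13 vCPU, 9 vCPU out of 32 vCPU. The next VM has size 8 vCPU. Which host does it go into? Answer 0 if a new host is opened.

1

Hosts with room: host 1 (14 vCPU), host 2 (13 vCPU), host 3 (9 vCPU).
The first with room is host 1.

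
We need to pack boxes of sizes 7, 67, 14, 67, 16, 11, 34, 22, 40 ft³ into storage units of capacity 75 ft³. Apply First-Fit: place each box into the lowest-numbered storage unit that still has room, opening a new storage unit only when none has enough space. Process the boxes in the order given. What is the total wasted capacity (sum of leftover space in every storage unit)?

22

Put 7 ft³ in storage unit 1; 68 ft³ remain.
Put 67 ft³ in storage unit 1; 1 ft³ remain.
Put 14 ft³ in storage unit 2; 61 ft³ remain.
Put 67 ft³ in storage unit 3; 8 ft³ remain.
Put 16 ft³ in storage unit 2; 45 ft³ remain.
Put 11 ft³ in storage unit 2; 34 ft³ remain.
Put 34 ft³ in storage unit 2; 0 ft³ remain.
Put 22 ft³ in storage unit 4; 53 ft³ remain.
Put 40 ft³ in storage unit 4; 13 ft³ remain.
4 storage units × 75 ft³ = 300 ft³; used 278 ft³; unused 22 ft³.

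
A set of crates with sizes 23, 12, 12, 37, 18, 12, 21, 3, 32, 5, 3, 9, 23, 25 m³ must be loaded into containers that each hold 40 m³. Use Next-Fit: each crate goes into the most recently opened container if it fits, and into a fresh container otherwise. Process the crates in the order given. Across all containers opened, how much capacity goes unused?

85

Put 23 m³ in container 1; 17 m³ remain.
Put 12 m³ in container 1; 5 m³ remain.
Put 12 m³ in container 2; 28 m³ remain.
Put 37 m³ in container 3; 3 m³ remain.
Put 18 m³ in container 4; 22 m³ remain.
Put 12 m³ in container 4; 10 m³ remain.
Put 21 m³ in container 5; 19 m³ remain.
Put 3 m³ in container 5; 16 m³ remain.
Put 32 m³ in container 6; 8 m³ remain.
Put 5 m³ in container 6; 3 m³ remain.
Put 3 m³ in container 6; 0 m³ remain.
Put 9 m³ in container 7; 31 m³ remain.
Put 23 m³ in container 7; 8 m³ remain.
Put 25 m³ in container 8; 15 m³ remain.
8 containers × 40 m³ = 320 m³; used 235 m³; unused 85 m³.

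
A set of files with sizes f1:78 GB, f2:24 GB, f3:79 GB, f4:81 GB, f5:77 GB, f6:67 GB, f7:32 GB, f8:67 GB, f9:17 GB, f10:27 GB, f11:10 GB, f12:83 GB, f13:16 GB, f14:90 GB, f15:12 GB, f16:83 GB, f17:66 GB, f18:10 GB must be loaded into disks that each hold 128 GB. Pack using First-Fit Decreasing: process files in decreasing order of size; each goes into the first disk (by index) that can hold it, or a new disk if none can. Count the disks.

Sorted descending: 90, 83, 83, 81, 79, 78, 77, 67, 67, 66, 32, 27, 24, 17, 16, 12, 10, 10.
Put 90 GB in disk 1; 38 GB remain.
Put 83 GB in disk 2; 45 GB remain.
Put 83 GB in disk 3; 45 GB remain.
Put 81 GB in disk 4; 47 GB remain.
Put 79 GB in disk 5; 49 GB remain.
Put 78 GB in disk 6; 50 GB remain.
Put 77 GB in disk 7; 51 GB remain.
Put 67 GB in disk 8; 61 GB remain.
Put 67 GB in disk 9; 61 GB remain.
Put 66 GB in disk 10; 62 GB remain.
Put 32 GB in disk 1; 6 GB remain.
Put 27 GB in disk 2; 18 GB remain.
Put 24 GB in disk 3; 21 GB remain.
Put 17 GB in disk 2; 1 GB remain.
Put 16 GB in disk 3; 5 GB remain.
Put 12 GB in disk 4; 35 GB remain.
Put 10 GB in disk 4; 25 GB remain.
Put 10 GB in disk 4; 15 GB remain.
Final disks: [90,32] [83,27,17] [83,24,16] [81,12,10,10] [79] [78] [77] [67] [67] [66].

10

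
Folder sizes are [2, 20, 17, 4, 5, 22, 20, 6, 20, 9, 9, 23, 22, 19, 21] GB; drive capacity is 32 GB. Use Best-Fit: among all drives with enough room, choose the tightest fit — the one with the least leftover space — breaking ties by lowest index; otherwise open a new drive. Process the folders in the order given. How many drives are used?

2 GB → drive 1 (remaining 30 GB)
20 GB → drive 1 (remaining 10 GB)
17 GB → drive 2 (remaining 15 GB)
4 GB → drive 1 (remaining 6 GB)
5 GB → drive 1 (remaining 1 GB)
22 GB → drive 3 (remaining 10 GB)
20 GB → drive 4 (remaining 12 GB)
6 GB → drive 3 (remaining 4 GB)
20 GB → drive 5 (remaining 12 GB)
9 GB → drive 4 (remaining 3 GB)
9 GB → drive 5 (remaining 3 GB)
23 GB → drive 6 (remaining 9 GB)
22 GB → drive 7 (remaining 10 GB)
19 GB → drive 8 (remaining 13 GB)
21 GB → drive 9 (remaining 11 GB)

9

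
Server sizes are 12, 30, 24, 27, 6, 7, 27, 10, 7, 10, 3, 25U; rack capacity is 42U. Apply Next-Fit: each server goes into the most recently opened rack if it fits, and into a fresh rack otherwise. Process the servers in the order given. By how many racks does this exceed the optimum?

Next-Fit: [12,30] [24] [27,6,7] [27,10] [7,10,3] [25] → 6 racks.
Total size 188U; any packing needs at least ⌈188/42⌉ = 5 racks.
An optimal packing achieves that bound: [30,12] [27,10,3] [27,10] [25,7,7] [24,6] → 5 racks.
Excess: 6 − 5 = 1.

1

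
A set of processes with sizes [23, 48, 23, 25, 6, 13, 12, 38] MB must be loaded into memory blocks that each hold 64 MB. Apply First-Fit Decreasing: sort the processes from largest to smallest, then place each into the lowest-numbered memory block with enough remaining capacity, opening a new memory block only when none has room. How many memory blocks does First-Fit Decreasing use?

Sorted descending: 48, 38, 25, 23, 23, 13, 12, 6.
memory block 1: place 48 MB, 16 MB left
memory block 2: place 38 MB, 26 MB left
memory block 2: place 25 MB, 1 MB left
memory block 3: place 23 MB, 41 MB left
memory block 3: place 23 MB, 18 MB left
memory block 1: place 13 MB, 3 MB left
memory block 3: place 12 MB, 6 MB left
memory block 3: place 6 MB, 0 MB left
Final memory blocks: [48,13] [38,25] [23,23,12,6].

3 memory blocks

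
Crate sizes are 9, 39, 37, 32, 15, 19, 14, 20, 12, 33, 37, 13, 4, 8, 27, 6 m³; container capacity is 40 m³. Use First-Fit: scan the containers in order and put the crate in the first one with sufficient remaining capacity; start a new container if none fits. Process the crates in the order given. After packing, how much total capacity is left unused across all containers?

35

9 m³ → container 1 (remaining 31 m³)
39 m³ → container 2 (remaining 1 m³)
37 m³ → container 3 (remaining 3 m³)
32 m³ → container 4 (remaining 8 m³)
15 m³ → container 1 (remaining 16 m³)
19 m³ → container 5 (remaining 21 m³)
14 m³ → container 1 (remaining 2 m³)
20 m³ → container 5 (remaining 1 m³)
12 m³ → container 6 (remaining 28 m³)
33 m³ → container 7 (remaining 7 m³)
37 m³ → container 8 (remaining 3 m³)
13 m³ → container 6 (remaining 15 m³)
4 m³ → container 4 (remaining 4 m³)
8 m³ → container 6 (remaining 7 m³)
27 m³ → container 9 (remaining 13 m³)
6 m³ → container 6 (remaining 1 m³)
9 containers × 40 m³ = 360 m³; used 325 m³; unused 35 m³.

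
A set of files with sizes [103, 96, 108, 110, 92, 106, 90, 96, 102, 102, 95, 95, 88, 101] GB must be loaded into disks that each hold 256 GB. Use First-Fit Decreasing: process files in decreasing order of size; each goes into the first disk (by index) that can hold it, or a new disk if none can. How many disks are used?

Sorted descending: 110, 108, 106, 103, 102, 102, 101, 96, 96, 95, 95, 92, 90, 88.
Put 110 GB in disk 1; 146 GB remain.
Put 108 GB in disk 1; 38 GB remain.
Put 106 GB in disk 2; 150 GB remain.
Put 103 GB in disk 2; 47 GB remain.
Put 102 GB in disk 3; 154 GB remain.
Put 102 GB in disk 3; 52 GB remain.
Put 101 GB in disk 4; 155 GB remain.
Put 96 GB in disk 4; 59 GB remain.
Put 96 GB in disk 5; 160 GB remain.
Put 95 GB in disk 5; 65 GB remain.
Put 95 GB in disk 6; 161 GB remain.
Put 92 GB in disk 6; 69 GB remain.
Put 90 GB in disk 7; 166 GB remain.
Put 88 GB in disk 7; 78 GB remain.
Final disks: [110,108] [106,103] [102,102] [101,96] [96,95] [95,92] [90,88].

7 disks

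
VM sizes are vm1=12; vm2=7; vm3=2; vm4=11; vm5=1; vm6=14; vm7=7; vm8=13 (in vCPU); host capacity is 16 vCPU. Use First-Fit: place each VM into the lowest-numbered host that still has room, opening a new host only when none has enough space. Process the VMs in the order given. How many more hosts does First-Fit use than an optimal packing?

0

First-Fit: [12,2,1] [7,7] [11] [14] [13] → 5 hosts.
Total size 67 vCPU; any packing needs at least ⌈67/16⌉ = 5 hosts.
So 5 is already optimal.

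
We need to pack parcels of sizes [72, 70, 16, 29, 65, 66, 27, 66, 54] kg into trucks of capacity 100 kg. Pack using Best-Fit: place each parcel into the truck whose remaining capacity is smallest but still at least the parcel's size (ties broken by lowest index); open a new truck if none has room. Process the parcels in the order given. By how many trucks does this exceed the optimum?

Best-Fit: [72,16] [70,29] [65] [66,27] [66] [54] → 6 trucks.
6 parcels exceed 50 kg (half the capacity), and no two of those can share a truck, so at least 6 trucks are needed.
So 6 is already optimal.

0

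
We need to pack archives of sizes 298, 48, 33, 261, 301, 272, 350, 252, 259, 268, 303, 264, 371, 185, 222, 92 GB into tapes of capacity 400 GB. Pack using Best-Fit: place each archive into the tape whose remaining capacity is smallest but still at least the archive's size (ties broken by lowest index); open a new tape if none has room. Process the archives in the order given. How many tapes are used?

13

Put 298 GB in tape 1; 102 GB remain.
Put 48 GB in tape 1; 54 GB remain.
Put 33 GB in tape 1; 21 GB remain.
Put 261 GB in tape 2; 139 GB remain.
Put 301 GB in tape 3; 99 GB remain.
Put 272 GB in tape 4; 128 GB remain.
Put 350 GB in tape 5; 50 GB remain.
Put 252 GB in tape 6; 148 GB remain.
Put 259 GB in tape 7; 141 GB remain.
Put 268 GB in tape 8; 132 GB remain.
Put 303 GB in tape 9; 97 GB remain.
Put 264 GB in tape 10; 136 GB remain.
Put 371 GB in tape 11; 29 GB remain.
Put 185 GB in tape 12; 215 GB remain.
Put 222 GB in tape 13; 178 GB remain.
Put 92 GB in tape 9; 5 GB remain.
Final tapes: [298,48,33] [261] [301] [272] [350] [252] [259] [268] [303,92] [264] [371] [185] [222].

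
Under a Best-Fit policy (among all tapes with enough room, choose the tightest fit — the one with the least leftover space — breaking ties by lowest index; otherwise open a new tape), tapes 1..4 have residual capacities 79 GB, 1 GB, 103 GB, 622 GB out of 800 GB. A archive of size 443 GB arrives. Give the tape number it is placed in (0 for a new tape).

Tapes with room: tape 4 (622 GB).
Tightest fit is tape 4 with 622 GB free.

4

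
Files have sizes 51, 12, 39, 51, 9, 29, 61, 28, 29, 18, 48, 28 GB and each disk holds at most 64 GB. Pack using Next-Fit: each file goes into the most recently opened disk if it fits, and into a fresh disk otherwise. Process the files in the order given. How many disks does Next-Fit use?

9

Put 51 GB in disk 1; 13 GB remain.
Put 12 GB in disk 1; 1 GB remain.
Put 39 GB in disk 2; 25 GB remain.
Put 51 GB in disk 3; 13 GB remain.
Put 9 GB in disk 3; 4 GB remain.
Put 29 GB in disk 4; 35 GB remain.
Put 61 GB in disk 5; 3 GB remain.
Put 28 GB in disk 6; 36 GB remain.
Put 29 GB in disk 6; 7 GB remain.
Put 18 GB in disk 7; 46 GB remain.
Put 48 GB in disk 8; 16 GB remain.
Put 28 GB in disk 9; 36 GB remain.
Final disks: [51,12] [39] [51,9] [29] [61] [28,29] [18] [48] [28].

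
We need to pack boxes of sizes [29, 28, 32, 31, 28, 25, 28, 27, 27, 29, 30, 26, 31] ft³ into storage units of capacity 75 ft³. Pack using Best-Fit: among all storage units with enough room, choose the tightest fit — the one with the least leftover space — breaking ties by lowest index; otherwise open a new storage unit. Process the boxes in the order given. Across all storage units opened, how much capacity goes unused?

154

29 ft³ → storage unit 1 (remaining 46 ft³)
28 ft³ → storage unit 1 (remaining 18 ft³)
32 ft³ → storage unit 2 (remaining 43 ft³)
31 ft³ → storage unit 2 (remaining 12 ft³)
28 ft³ → storage unit 3 (remaining 47 ft³)
25 ft³ → storage unit 3 (remaining 22 ft³)
28 ft³ → storage unit 4 (remaining 47 ft³)
27 ft³ → storage unit 4 (remaining 20 ft³)
27 ft³ → storage unit 5 (remaining 48 ft³)
29 ft³ → storage unit 5 (remaining 19 ft³)
30 ft³ → storage unit 6 (remaining 45 ft³)
26 ft³ → storage unit 6 (remaining 19 ft³)
31 ft³ → storage unit 7 (remaining 44 ft³)
7 storage units × 75 ft³ = 525 ft³; used 371 ft³; unused 154 ft³.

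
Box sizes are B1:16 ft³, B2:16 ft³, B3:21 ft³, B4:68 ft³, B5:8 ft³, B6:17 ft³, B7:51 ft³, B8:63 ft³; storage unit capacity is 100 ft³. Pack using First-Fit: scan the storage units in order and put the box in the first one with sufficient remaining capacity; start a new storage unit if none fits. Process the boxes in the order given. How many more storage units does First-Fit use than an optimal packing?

First-Fit: [16,16,21,8,17] [68] [51] [63] → 4 storage units.
Total size 260 ft³; any packing needs at least ⌈260/100⌉ = 3 storage units.
An optimal packing achieves that bound: [68,21,8] [63,17,16] [51,16] → 3 storage units.
Excess: 4 − 3 = 1.

1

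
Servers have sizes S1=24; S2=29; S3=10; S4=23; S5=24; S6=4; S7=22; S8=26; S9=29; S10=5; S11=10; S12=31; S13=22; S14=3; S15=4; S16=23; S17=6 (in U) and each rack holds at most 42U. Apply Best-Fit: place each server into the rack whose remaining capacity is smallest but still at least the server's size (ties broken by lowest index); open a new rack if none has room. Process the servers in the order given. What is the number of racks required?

10

S1 (24U) → rack 1 (remaining 18U)
S2 (29U) → rack 2 (remaining 13U)
S3 (10U) → rack 2 (remaining 3U)
S4 (23U) → rack 3 (remaining 19U)
S5 (24U) → rack 4 (remaining 18U)
S6 (4U) → rack 1 (remaining 14U)
S7 (22U) → rack 5 (remaining 20U)
S8 (26U) → rack 6 (remaining 16U)
S9 (29U) → rack 7 (remaining 13U)
S10 (5U) → rack 7 (remaining 8U)
S11 (10U) → rack 1 (remaining 4U)
S12 (31U) → rack 8 (remaining 11U)
S13 (22U) → rack 9 (remaining 20U)
S14 (3U) → rack 2 (remaining 0U)
S15 (4U) → rack 1 (remaining 0U)
S16 (23U) → rack 10 (remaining 19U)
S17 (6U) → rack 7 (remaining 2U)
Final racks: [24,4,10,4] [29,10,3] [23] [24] [22] [26] [29,5,6] [31] [22] [23].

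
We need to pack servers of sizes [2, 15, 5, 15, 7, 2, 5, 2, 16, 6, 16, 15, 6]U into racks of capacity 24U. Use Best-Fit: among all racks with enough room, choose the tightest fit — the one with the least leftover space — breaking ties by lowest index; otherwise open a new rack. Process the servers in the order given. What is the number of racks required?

2U → rack 1 (remaining 22U)
15U → rack 1 (remaining 7U)
5U → rack 1 (remaining 2U)
15U → rack 2 (remaining 9U)
7U → rack 2 (remaining 2U)
2U → rack 1 (remaining 0U)
5U → rack 3 (remaining 19U)
2U → rack 2 (remaining 0U)
16U → rack 3 (remaining 3U)
6U → rack 4 (remaining 18U)
16U → rack 4 (remaining 2U)
15U → rack 5 (remaining 9U)
6U → rack 5 (remaining 3U)
Final racks: [2,15,5,2] [15,7,2] [5,16] [6,16] [15,6].

5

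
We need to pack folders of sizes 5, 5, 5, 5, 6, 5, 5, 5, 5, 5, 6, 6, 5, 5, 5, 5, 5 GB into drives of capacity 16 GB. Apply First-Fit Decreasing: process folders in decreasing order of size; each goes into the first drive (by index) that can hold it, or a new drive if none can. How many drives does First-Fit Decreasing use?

6

Sorted descending: 6, 6, 6, 5, 5, 5, 5, 5, 5, 5, 5, 5, 5, 5, 5, 5, 5.
6 GB → drive 1 (remaining 10 GB)
6 GB → drive 1 (remaining 4 GB)
6 GB → drive 2 (remaining 10 GB)
5 GB → drive 2 (remaining 5 GB)
5 GB → drive 2 (remaining 0 GB)
5 GB → drive 3 (remaining 11 GB)
5 GB → drive 3 (remaining 6 GB)
5 GB → drive 3 (remaining 1 GB)
5 GB → drive 4 (remaining 11 GB)
5 GB → drive 4 (remaining 6 GB)
5 GB → drive 4 (remaining 1 GB)
5 GB → drive 5 (remaining 11 GB)
5 GB → drive 5 (remaining 6 GB)
5 GB → drive 5 (remaining 1 GB)
5 GB → drive 6 (remaining 11 GB)
5 GB → drive 6 (remaining 6 GB)
5 GB → drive 6 (remaining 1 GB)
Final drives: [6,6] [6,5,5] [5,5,5] [5,5,5] [5,5,5] [5,5,5].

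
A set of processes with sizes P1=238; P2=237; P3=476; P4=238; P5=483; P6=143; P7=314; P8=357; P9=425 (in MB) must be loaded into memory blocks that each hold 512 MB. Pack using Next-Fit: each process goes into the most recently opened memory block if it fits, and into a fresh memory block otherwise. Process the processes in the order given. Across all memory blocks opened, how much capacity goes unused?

673

Put P1 (238 MB) in memory block 1; 274 MB remain.
Put P2 (237 MB) in memory block 1; 37 MB remain.
Put P3 (476 MB) in memory block 2; 36 MB remain.
Put P4 (238 MB) in memory block 3; 274 MB remain.
Put P5 (483 MB) in memory block 4; 29 MB remain.
Put P6 (143 MB) in memory block 5; 369 MB remain.
Put P7 (314 MB) in memory block 5; 55 MB remain.
Put P8 (357 MB) in memory block 6; 155 MB remain.
Put P9 (425 MB) in memory block 7; 87 MB remain.
7 memory blocks × 512 MB = 3584 MB; used 2911 MB; unused 673 MB.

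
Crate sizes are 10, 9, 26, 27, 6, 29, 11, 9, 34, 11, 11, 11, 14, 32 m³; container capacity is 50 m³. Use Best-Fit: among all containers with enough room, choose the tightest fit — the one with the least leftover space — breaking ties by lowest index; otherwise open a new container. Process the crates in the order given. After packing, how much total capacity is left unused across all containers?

60

10 m³ → container 1 (remaining 40 m³)
9 m³ → container 1 (remaining 31 m³)
26 m³ → container 1 (remaining 5 m³)
27 m³ → container 2 (remaining 23 m³)
6 m³ → container 2 (remaining 17 m³)
29 m³ → container 3 (remaining 21 m³)
11 m³ → container 2 (remaining 6 m³)
9 m³ → container 3 (remaining 12 m³)
34 m³ → container 4 (remaining 16 m³)
11 m³ → container 3 (remaining 1 m³)
11 m³ → container 4 (remaining 5 m³)
11 m³ → container 5 (remaining 39 m³)
14 m³ → container 5 (remaining 25 m³)
32 m³ → container 6 (remaining 18 m³)
6 containers × 50 m³ = 300 m³; used 240 m³; unused 60 m³.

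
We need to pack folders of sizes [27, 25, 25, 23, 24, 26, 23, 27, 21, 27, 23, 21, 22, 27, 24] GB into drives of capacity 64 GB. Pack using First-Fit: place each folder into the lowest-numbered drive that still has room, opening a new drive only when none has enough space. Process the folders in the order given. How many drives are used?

Put 27 GB in drive 1; 37 GB remain.
Put 25 GB in drive 1; 12 GB remain.
Put 25 GB in drive 2; 39 GB remain.
Put 23 GB in drive 2; 16 GB remain.
Put 24 GB in drive 3; 40 GB remain.
Put 26 GB in drive 3; 14 GB remain.
Put 23 GB in drive 4; 41 GB remain.
Put 27 GB in drive 4; 14 GB remain.
Put 21 GB in drive 5; 43 GB remain.
Put 27 GB in drive 5; 16 GB remain.
Put 23 GB in drive 6; 41 GB remain.
Put 21 GB in drive 6; 20 GB remain.
Put 22 GB in drive 7; 42 GB remain.
Put 27 GB in drive 7; 15 GB remain.
Put 24 GB in drive 8; 40 GB remain.
Final drives: [27,25] [25,23] [24,26] [23,27] [21,27] [23,21] [22,27] [24].

8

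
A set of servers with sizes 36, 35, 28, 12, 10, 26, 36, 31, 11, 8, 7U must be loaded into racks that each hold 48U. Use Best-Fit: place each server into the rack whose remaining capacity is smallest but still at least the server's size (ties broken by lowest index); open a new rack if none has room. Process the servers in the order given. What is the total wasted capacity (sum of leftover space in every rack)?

36U → rack 1 (remaining 12U)
35U → rack 2 (remaining 13U)
28U → rack 3 (remaining 20U)
12U → rack 1 (remaining 0U)
10U → rack 2 (remaining 3U)
26U → rack 4 (remaining 22U)
36U → rack 5 (remaining 12U)
31U → rack 6 (remaining 17U)
11U → rack 5 (remaining 1U)
8U → rack 6 (remaining 9U)
7U → rack 6 (remaining 2U)
6 racks × 48U = 288U; used 240U; unused 48U.

48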